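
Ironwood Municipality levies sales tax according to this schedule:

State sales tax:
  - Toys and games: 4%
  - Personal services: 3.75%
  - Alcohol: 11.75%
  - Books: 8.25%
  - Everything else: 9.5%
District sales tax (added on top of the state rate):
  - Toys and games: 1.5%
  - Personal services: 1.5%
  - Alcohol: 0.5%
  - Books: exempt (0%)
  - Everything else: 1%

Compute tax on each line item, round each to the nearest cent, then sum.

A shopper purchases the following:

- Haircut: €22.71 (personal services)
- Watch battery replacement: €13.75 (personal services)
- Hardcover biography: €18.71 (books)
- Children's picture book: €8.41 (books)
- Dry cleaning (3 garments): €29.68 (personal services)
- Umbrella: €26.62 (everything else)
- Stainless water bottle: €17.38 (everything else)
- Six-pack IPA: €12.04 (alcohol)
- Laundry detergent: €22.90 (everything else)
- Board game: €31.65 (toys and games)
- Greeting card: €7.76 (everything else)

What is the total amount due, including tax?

€228.35

Haircut €22.71: personal services → 3.75% + 1.5% district = 5.25% → €1.19
Watch battery replacement €13.75: personal services → 3.75% + 1.5% district = 5.25% → €0.72
Hardcover biography €18.71: books → 8.25% + 0% district = 8.25% → €1.54
Children's picture book €8.41: books → 8.25% + 0% district = 8.25% → €0.69
Dry cleaning (3 garments) €29.68: personal services → 3.75% + 1.5% district = 5.25% → €1.56
Umbrella €26.62: everything else → 9.5% + 1% district = 10.5% → €2.80
Stainless water bottle €17.38: everything else → 9.5% + 1% district = 10.5% → €1.82
Six-pack IPA €12.04: alcohol → 11.75% + 0.5% district = 12.25% → €1.47
Laundry detergent €22.90: everything else → 9.5% + 1% district = 10.5% → €2.40
Board game €31.65: toys and games → 4% + 1.5% district = 5.5% → €1.74
Greeting card €7.76: everything else → 9.5% + 1% district = 10.5% → €0.81
Subtotal = €211.61; tax = €16.74; total due = €228.35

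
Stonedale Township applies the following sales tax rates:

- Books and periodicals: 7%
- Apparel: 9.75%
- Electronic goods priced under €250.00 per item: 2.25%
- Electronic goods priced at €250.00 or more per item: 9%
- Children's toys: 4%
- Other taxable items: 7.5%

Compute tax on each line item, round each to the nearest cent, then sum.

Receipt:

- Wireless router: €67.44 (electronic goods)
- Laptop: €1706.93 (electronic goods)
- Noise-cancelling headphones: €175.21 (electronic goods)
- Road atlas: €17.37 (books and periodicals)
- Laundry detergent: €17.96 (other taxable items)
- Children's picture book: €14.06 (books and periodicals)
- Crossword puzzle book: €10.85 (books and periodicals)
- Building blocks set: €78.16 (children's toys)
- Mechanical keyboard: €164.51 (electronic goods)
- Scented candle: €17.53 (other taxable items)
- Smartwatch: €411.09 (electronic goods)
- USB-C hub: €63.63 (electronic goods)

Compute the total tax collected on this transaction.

Wireless router €67.44: electronic goods, under €250.00 → 2.25% → €1.52
Laptop €1706.93: electronic goods, €250.00 or more → 9% → €153.62
Noise-cancelling headphones €175.21: electronic goods, under €250.00 → 2.25% → €3.94
Road atlas €17.37: books and periodicals → 7% → €1.22
Laundry detergent €17.96: other taxable items → 7.5% → €1.35
Children's picture book €14.06: books and periodicals → 7% → €0.98
Crossword puzzle book €10.85: books and periodicals → 7% → €0.76
Building blocks set €78.16: children's toys → 4% → €3.13
Mechanical keyboard €164.51: electronic goods, under €250.00 → 2.25% → €3.70
Scented candle €17.53: other taxable items → 7.5% → €1.31
Smartwatch €411.09: electronic goods, €250.00 or more → 9% → €37.00
USB-C hub €63.63: electronic goods, under €250.00 → 2.25% → €1.43
Total tax = €1.52 + €153.62 + €3.94 + €1.22 + €1.35 + €0.98 + €0.76 + €3.13 + €3.70 + €1.31 + €37.00 + €1.43 = €209.96

€209.96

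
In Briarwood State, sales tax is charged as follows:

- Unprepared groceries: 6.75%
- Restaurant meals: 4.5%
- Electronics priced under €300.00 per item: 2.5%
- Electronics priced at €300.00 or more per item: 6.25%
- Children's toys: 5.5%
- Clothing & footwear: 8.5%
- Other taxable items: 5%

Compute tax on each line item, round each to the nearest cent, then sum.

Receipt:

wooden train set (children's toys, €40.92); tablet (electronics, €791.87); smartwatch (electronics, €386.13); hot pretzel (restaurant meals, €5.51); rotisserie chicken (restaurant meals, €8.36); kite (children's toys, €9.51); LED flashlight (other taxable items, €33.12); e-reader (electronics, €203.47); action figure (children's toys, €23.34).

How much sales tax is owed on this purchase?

Wooden train set €40.92: children's toys → 5.5% → €2.25
Tablet €791.87: electronics, €300.00 or more → 6.25% → €49.49
Smartwatch €386.13: electronics, €300.00 or more → 6.25% → €24.13
Hot pretzel €5.51: restaurant meals → 4.5% → €0.25
Rotisserie chicken €8.36: restaurant meals → 4.5% → €0.38
Kite €9.51: children's toys → 5.5% → €0.52
LED flashlight €33.12: other taxable items → 5% → €1.66
E-reader €203.47: electronics, under €300.00 → 2.5% → €5.09
Action figure €23.34: children's toys → 5.5% → €1.28
Total tax = €2.25 + €49.49 + €24.13 + €0.25 + €0.38 + €0.52 + €1.66 + €5.09 + €1.28 = €85.05

€85.05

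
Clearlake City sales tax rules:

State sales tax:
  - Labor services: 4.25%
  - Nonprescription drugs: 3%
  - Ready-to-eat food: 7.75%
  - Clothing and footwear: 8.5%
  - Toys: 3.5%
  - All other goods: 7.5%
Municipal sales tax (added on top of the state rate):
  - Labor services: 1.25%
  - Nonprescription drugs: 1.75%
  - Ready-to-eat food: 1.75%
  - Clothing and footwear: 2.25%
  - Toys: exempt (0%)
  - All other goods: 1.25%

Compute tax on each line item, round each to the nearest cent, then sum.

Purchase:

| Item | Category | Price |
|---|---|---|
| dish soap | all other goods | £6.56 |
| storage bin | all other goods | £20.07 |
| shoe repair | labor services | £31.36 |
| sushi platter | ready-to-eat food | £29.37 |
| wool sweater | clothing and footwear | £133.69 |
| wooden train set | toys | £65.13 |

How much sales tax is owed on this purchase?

£23.49

Dish soap £6.56: all other goods → 7.5% + 1.25% municipal = 8.75% → £0.57
Storage bin £20.07: all other goods → 7.5% + 1.25% municipal = 8.75% → £1.76
Shoe repair £31.36: labor services → 4.25% + 1.25% municipal = 5.5% → £1.72
Sushi platter £29.37: ready-to-eat food → 7.75% + 1.75% municipal = 9.5% → £2.79
Wool sweater £133.69: clothing and footwear → 8.5% + 2.25% municipal = 10.75% → £14.37
Wooden train set £65.13: toys → 3.5% + 0% municipal = 3.5% → £2.28
Total tax = £0.57 + £1.76 + £1.72 + £2.79 + £14.37 + £2.28 = £23.49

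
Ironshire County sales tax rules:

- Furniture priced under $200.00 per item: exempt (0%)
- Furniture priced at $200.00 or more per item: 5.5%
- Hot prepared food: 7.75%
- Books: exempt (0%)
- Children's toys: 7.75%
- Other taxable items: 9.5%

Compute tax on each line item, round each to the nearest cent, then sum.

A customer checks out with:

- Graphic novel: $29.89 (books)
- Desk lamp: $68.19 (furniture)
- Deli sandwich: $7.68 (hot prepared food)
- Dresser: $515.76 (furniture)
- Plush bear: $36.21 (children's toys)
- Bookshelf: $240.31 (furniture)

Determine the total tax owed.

Graphic novel $29.89: books → 0% → $0.00
Desk lamp $68.19: furniture, under $200.00 → 0% → $0.00
Deli sandwich $7.68: hot prepared food → 7.75% → $0.60
Dresser $515.76: furniture, $200.00 or more → 5.5% → $28.37
Plush bear $36.21: children's toys → 7.75% → $2.81
Bookshelf $240.31: furniture, $200.00 or more → 5.5% → $13.22
Total tax = $0.60 + $28.37 + $2.81 + $13.22 = $45.00

$45.00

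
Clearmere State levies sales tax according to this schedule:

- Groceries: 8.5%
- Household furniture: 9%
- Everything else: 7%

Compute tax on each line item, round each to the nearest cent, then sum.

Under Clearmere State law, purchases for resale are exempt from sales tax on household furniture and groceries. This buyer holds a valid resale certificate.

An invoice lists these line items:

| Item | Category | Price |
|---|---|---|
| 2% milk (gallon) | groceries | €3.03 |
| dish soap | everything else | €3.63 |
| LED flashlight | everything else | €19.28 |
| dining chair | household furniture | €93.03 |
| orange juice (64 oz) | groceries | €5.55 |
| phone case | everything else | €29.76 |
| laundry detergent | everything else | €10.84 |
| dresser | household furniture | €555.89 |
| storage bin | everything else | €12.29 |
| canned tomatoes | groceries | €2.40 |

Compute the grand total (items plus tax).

2% milk (gallon) €3.03: groceries, buyer-exempt → 0% → €0.00
Dish soap €3.63: everything else → 7% → €0.25
LED flashlight €19.28: everything else → 7% → €1.35
Dining chair €93.03: household furniture, buyer-exempt → 0% → €0.00
Orange juice (64 oz) €5.55: groceries, buyer-exempt → 0% → €0.00
Phone case €29.76: everything else → 7% → €2.08
Laundry detergent €10.84: everything else → 7% → €0.76
Dresser €555.89: household furniture, buyer-exempt → 0% → €0.00
Storage bin €12.29: everything else → 7% → €0.86
Canned tomatoes €2.40: groceries, buyer-exempt → 0% → €0.00
Subtotal = €735.70; tax = €5.30; total due = €741.00

€741.00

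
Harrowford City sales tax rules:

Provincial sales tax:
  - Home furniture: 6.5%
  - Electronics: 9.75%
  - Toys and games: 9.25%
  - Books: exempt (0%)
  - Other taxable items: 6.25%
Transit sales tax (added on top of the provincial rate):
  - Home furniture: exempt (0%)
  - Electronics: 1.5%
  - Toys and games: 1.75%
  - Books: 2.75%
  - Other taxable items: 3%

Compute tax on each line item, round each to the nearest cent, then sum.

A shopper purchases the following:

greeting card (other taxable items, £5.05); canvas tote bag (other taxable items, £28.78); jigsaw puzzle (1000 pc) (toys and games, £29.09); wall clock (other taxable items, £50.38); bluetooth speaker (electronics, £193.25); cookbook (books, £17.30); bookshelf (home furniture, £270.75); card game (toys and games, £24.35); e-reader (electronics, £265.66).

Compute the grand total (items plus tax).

Greeting card £5.05: other taxable items → 6.25% + 3% transit = 9.25% → £0.47
Canvas tote bag £28.78: other taxable items → 6.25% + 3% transit = 9.25% → £2.66
Jigsaw puzzle (1000 pc) £29.09: toys and games → 9.25% + 1.75% transit = 11% → £3.20
Wall clock £50.38: other taxable items → 6.25% + 3% transit = 9.25% → £4.66
Bluetooth speaker £193.25: electronics → 9.75% + 1.5% transit = 11.25% → £21.74
Cookbook £17.30: books → 0% + 2.75% transit = 2.75% → £0.48
Bookshelf £270.75: home furniture → 6.5% + 0% transit = 6.5% → £17.60
Card game £24.35: toys and games → 9.25% + 1.75% transit = 11% → £2.68
E-reader £265.66: electronics → 9.75% + 1.5% transit = 11.25% → £29.89
Subtotal = £884.61; tax = £83.38; total due = £967.99

£967.99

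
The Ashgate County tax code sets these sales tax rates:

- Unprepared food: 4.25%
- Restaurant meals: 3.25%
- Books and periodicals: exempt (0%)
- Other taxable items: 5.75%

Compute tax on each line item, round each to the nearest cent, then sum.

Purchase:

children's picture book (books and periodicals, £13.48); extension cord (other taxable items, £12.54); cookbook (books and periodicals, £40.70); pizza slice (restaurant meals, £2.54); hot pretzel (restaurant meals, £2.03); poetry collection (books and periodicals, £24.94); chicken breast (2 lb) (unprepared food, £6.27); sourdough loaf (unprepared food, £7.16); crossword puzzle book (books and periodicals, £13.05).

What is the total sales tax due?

£1.44

Children's picture book £13.48: books and periodicals → 0% → £0.00
Extension cord £12.54: other taxable items → 5.75% → £0.72
Cookbook £40.70: books and periodicals → 0% → £0.00
Pizza slice £2.54: restaurant meals → 3.25% → £0.08
Hot pretzel £2.03: restaurant meals → 3.25% → £0.07
Poetry collection £24.94: books and periodicals → 0% → £0.00
Chicken breast (2 lb) £6.27: unprepared food → 4.25% → £0.27
Sourdough loaf £7.16: unprepared food → 4.25% → £0.30
Crossword puzzle book £13.05: books and periodicals → 0% → £0.00
Total tax = £0.72 + £0.08 + £0.07 + £0.27 + £0.30 = £1.44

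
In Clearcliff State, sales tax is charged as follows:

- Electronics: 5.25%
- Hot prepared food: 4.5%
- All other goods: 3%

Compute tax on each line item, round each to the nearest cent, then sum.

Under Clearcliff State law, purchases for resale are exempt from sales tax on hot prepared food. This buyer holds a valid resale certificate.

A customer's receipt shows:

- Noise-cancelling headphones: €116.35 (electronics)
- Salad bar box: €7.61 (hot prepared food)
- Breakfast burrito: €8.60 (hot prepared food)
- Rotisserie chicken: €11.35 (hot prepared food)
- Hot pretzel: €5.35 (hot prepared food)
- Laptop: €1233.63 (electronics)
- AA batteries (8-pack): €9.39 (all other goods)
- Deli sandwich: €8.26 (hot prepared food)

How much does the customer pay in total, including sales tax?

Noise-cancelling headphones €116.35: electronics → 5.25% → €6.11
Salad bar box €7.61: hot prepared food, buyer-exempt → 0% → €0.00
Breakfast burrito €8.60: hot prepared food, buyer-exempt → 0% → €0.00
Rotisserie chicken €11.35: hot prepared food, buyer-exempt → 0% → €0.00
Hot pretzel €5.35: hot prepared food, buyer-exempt → 0% → €0.00
Laptop €1233.63: electronics → 5.25% → €64.77
AA batteries (8-pack) €9.39: all other goods → 3% → €0.28
Deli sandwich €8.26: hot prepared food, buyer-exempt → 0% → €0.00
Subtotal = €1400.54; tax = €71.16; total due = €1471.70

€1471.70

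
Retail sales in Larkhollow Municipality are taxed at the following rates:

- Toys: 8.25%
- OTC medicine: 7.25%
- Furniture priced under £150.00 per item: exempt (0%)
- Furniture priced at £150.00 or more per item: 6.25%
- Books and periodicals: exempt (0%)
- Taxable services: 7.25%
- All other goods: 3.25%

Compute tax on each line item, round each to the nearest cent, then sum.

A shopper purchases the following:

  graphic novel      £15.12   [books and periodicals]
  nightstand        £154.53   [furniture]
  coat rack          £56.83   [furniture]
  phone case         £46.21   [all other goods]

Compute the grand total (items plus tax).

£283.85

Graphic novel £15.12: books and periodicals → 0% → £0.00
Nightstand £154.53: furniture, £150.00 or more → 6.25% → £9.66
Coat rack £56.83: furniture, under £150.00 → 0% → £0.00
Phone case £46.21: all other goods → 3.25% → £1.50
Subtotal = £272.69; tax = £11.16; total due = £283.85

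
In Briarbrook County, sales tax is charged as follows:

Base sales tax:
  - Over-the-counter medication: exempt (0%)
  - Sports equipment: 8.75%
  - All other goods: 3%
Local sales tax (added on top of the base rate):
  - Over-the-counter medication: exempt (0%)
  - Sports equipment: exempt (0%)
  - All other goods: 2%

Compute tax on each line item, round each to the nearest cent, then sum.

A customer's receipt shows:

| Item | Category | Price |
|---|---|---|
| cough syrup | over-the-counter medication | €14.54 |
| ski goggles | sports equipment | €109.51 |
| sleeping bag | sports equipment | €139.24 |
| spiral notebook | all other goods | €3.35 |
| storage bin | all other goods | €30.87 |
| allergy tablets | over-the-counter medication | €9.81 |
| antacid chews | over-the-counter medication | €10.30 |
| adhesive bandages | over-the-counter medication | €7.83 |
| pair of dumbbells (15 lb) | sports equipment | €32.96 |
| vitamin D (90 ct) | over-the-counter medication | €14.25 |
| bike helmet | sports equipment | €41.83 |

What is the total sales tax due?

Cough syrup €14.54: over-the-counter medication → 0% + 0% local = 0% → €0.00
Ski goggles €109.51: sports equipment → 8.75% + 0% local = 8.75% → €9.58
Sleeping bag €139.24: sports equipment → 8.75% + 0% local = 8.75% → €12.18
Spiral notebook €3.35: all other goods → 3% + 2% local = 5% → €0.17
Storage bin €30.87: all other goods → 3% + 2% local = 5% → €1.54
Allergy tablets €9.81: over-the-counter medication → 0% + 0% local = 0% → €0.00
Antacid chews €10.30: over-the-counter medication → 0% + 0% local = 0% → €0.00
Adhesive bandages €7.83: over-the-counter medication → 0% + 0% local = 0% → €0.00
Pair of dumbbells (15 lb) €32.96: sports equipment → 8.75% + 0% local = 8.75% → €2.88
Vitamin D (90 ct) €14.25: over-the-counter medication → 0% + 0% local = 0% → €0.00
Bike helmet €41.83: sports equipment → 8.75% + 0% local = 8.75% → €3.66
Total tax = €9.58 + €12.18 + €0.17 + €1.54 + €2.88 + €3.66 = €30.01

€30.01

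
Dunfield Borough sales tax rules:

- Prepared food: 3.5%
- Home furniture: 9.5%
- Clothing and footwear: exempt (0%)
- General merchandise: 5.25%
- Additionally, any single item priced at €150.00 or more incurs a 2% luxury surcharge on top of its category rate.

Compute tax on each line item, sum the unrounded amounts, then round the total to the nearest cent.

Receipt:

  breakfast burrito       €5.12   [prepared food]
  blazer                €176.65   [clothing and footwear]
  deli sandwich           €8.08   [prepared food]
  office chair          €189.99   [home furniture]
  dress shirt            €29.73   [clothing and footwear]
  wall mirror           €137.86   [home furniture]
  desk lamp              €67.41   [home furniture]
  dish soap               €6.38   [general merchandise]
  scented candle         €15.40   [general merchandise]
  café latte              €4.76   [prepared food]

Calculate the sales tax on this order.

Breakfast burrito €5.12: prepared food → 3.5% → €0.1792
Blazer €176.65: clothing and footwear → 0% + 2% surcharge = 2% → €3.533
Deli sandwich €8.08: prepared food → 3.5% → €0.2828
Office chair €189.99: home furniture → 9.5% + 2% surcharge = 11.5% → €21.84885
Dress shirt €29.73: clothing and footwear → 0% → €0.00
Wall mirror €137.86: home furniture → 9.5% → €13.0967
Desk lamp €67.41: home furniture → 9.5% → €6.40395
Dish soap €6.38: general merchandise → 5.25% → €0.33495
Scented candle €15.40: general merchandise → 5.25% → €0.8085
Café latte €4.76: prepared food → 3.5% → €0.1666
Unrounded tax sum = €46.65455 → €46.65

€46.65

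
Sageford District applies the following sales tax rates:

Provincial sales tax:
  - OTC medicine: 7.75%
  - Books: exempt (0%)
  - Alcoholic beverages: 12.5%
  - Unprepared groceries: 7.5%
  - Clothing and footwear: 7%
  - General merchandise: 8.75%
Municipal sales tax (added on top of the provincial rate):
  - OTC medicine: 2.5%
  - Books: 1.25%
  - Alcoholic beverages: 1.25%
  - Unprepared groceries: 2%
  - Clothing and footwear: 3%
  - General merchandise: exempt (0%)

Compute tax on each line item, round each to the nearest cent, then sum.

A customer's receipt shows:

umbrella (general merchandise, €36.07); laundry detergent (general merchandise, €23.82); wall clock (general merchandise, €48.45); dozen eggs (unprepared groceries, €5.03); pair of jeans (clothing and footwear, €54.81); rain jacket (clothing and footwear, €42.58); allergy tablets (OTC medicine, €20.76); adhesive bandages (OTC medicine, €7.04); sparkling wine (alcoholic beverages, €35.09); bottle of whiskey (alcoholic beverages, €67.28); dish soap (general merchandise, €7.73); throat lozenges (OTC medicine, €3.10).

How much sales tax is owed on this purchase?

Umbrella €36.07: general merchandise → 8.75% + 0% municipal = 8.75% → €3.16
Laundry detergent €23.82: general merchandise → 8.75% + 0% municipal = 8.75% → €2.08
Wall clock €48.45: general merchandise → 8.75% + 0% municipal = 8.75% → €4.24
Dozen eggs €5.03: unprepared groceries → 7.5% + 2% municipal = 9.5% → €0.48
Pair of jeans €54.81: clothing and footwear → 7% + 3% municipal = 10% → €5.48
Rain jacket €42.58: clothing and footwear → 7% + 3% municipal = 10% → €4.26
Allergy tablets €20.76: OTC medicine → 7.75% + 2.5% municipal = 10.25% → €2.13
Adhesive bandages €7.04: OTC medicine → 7.75% + 2.5% municipal = 10.25% → €0.72
Sparkling wine €35.09: alcoholic beverages → 12.5% + 1.25% municipal = 13.75% → €4.82
Bottle of whiskey €67.28: alcoholic beverages → 12.5% + 1.25% municipal = 13.75% → €9.25
Dish soap €7.73: general merchandise → 8.75% + 0% municipal = 8.75% → €0.68
Throat lozenges €3.10: OTC medicine → 7.75% + 2.5% municipal = 10.25% → €0.32
Total tax = €3.16 + €2.08 + €4.24 + €0.48 + €5.48 + €4.26 + €2.13 + €0.72 + €4.82 + €9.25 + €0.68 + €0.32 = €37.62

€37.62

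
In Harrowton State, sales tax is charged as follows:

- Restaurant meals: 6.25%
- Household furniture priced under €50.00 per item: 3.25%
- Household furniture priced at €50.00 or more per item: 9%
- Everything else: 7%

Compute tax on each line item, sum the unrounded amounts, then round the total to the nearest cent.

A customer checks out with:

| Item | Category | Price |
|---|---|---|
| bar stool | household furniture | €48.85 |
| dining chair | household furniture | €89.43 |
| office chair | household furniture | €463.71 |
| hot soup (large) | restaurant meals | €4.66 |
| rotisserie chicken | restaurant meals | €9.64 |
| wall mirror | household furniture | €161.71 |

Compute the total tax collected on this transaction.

Bar stool €48.85: household furniture, under €50.00 → 3.25% → €1.587625
Dining chair €89.43: household furniture, €50.00 or more → 9% → €8.0487
Office chair €463.71: household furniture, €50.00 or more → 9% → €41.7339
Hot soup (large) €4.66: restaurant meals → 6.25% → €0.29125
Rotisserie chicken €9.64: restaurant meals → 6.25% → €0.6025
Wall mirror €161.71: household furniture, €50.00 or more → 9% → €14.5539
Unrounded tax sum = €66.817875 → €66.82

€66.82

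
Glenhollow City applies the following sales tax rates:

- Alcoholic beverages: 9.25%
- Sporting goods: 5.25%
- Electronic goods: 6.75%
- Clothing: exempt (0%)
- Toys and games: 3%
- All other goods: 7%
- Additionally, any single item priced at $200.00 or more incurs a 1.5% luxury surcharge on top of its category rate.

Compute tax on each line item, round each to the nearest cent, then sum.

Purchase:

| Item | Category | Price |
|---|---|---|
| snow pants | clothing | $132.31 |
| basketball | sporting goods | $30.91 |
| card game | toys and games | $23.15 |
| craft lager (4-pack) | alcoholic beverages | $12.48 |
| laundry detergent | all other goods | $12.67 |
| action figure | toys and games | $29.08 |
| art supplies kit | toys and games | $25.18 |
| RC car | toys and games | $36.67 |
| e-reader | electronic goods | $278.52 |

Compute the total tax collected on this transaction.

Snow pants $132.31: clothing → 0% → $0.00
Basketball $30.91: sporting goods → 5.25% → $1.62
Card game $23.15: toys and games → 3% → $0.69
Craft lager (4-pack) $12.48: alcoholic beverages → 9.25% → $1.15
Laundry detergent $12.67: all other goods → 7% → $0.89
Action figure $29.08: toys and games → 3% → $0.87
Art supplies kit $25.18: toys and games → 3% → $0.76
RC car $36.67: toys and games → 3% → $1.10
E-reader $278.52: electronic goods → 6.75% + 1.5% surcharge = 8.25% → $22.98
Total tax = $1.62 + $0.69 + $1.15 + $0.89 + $0.87 + $0.76 + $1.10 + $22.98 = $30.06

$30.06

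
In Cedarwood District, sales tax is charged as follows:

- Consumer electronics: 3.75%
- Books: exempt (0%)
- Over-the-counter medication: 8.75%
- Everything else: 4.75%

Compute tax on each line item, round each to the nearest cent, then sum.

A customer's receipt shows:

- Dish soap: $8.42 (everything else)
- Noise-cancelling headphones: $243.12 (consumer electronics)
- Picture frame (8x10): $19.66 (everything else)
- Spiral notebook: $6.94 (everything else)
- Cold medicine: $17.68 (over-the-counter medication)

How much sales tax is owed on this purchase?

$12.33

Dish soap $8.42: everything else → 4.75% → $0.40
Noise-cancelling headphones $243.12: consumer electronics → 3.75% → $9.12
Picture frame (8x10) $19.66: everything else → 4.75% → $0.93
Spiral notebook $6.94: everything else → 4.75% → $0.33
Cold medicine $17.68: over-the-counter medication → 8.75% → $1.55
Total tax = $0.40 + $9.12 + $0.93 + $0.33 + $1.55 = $12.33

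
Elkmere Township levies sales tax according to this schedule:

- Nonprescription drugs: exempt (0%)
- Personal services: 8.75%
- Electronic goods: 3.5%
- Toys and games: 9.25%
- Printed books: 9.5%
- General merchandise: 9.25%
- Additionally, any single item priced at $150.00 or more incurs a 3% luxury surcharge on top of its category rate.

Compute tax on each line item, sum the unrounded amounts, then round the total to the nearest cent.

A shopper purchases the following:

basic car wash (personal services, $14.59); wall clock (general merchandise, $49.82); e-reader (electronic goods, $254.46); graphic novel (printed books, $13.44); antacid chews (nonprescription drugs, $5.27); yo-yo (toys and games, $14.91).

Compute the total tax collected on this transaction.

$25.08

Basic car wash $14.59: personal services → 8.75% → $1.276625
Wall clock $49.82: general merchandise → 9.25% → $4.60835
E-reader $254.46: electronic goods → 3.5% + 3% surcharge = 6.5% → $16.5399
Graphic novel $13.44: printed books → 9.5% → $1.2768
Antacid chews $5.27: nonprescription drugs → 0% → $0.00
Yo-yo $14.91: toys and games → 9.25% → $1.379175
Unrounded tax sum = $25.08085 → $25.08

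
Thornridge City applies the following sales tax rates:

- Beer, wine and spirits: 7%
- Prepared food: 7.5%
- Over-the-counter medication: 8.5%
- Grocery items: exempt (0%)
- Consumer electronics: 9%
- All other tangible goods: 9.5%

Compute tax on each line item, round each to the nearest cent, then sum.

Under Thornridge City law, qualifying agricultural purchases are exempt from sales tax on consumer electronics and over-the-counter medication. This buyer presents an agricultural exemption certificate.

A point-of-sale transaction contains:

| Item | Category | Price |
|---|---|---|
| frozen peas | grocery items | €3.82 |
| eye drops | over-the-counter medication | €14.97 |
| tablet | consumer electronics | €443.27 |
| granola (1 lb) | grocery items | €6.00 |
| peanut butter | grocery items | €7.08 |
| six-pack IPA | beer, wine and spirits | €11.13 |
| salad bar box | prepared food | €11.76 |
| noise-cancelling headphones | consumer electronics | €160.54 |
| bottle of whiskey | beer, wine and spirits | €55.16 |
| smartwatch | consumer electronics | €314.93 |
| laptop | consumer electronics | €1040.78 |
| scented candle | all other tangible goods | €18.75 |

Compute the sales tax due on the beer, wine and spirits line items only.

€4.64

Six-pack IPA €11.13: beer, wine and spirits → 7% → €0.78
Bottle of whiskey €55.16: beer, wine and spirits → 7% → €3.86
Tax on beer, wine and spirits = €0.78 + €3.86 = €4.64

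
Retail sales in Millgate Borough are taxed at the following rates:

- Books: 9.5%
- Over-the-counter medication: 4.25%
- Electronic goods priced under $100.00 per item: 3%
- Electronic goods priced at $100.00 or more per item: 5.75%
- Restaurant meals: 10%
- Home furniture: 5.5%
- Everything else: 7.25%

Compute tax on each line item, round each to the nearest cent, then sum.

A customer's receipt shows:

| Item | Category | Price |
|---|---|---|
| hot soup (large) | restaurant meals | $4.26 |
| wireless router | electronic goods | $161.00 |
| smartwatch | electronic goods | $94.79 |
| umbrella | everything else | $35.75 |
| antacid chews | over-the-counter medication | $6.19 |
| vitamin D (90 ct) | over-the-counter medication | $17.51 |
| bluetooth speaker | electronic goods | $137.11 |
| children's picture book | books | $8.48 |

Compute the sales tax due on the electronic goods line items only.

$19.98

Wireless router $161.00: electronic goods, $100.00 or more → 5.75% → $9.26
Smartwatch $94.79: electronic goods, under $100.00 → 3% → $2.84
Bluetooth speaker $137.11: electronic goods, $100.00 or more → 5.75% → $7.88
Tax on electronic goods = $9.26 + $2.84 + $7.88 = $19.98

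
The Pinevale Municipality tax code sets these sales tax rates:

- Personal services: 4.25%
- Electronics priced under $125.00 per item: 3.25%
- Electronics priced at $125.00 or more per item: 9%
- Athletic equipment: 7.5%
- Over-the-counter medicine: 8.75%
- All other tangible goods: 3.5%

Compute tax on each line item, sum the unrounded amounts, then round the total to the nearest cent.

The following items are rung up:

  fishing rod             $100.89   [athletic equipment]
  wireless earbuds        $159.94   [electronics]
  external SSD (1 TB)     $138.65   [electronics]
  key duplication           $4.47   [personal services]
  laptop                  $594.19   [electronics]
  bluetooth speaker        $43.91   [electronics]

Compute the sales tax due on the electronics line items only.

$81.78

Wireless earbuds $159.94: electronics, $125.00 or more → 9% → $14.3946
External SSD (1 TB) $138.65: electronics, $125.00 or more → 9% → $12.4785
Laptop $594.19: electronics, $125.00 or more → 9% → $53.4771
Bluetooth speaker $43.91: electronics, under $125.00 → 3.25% → $1.427075
Tax on electronics: unrounded sum = $81.777275 → $81.78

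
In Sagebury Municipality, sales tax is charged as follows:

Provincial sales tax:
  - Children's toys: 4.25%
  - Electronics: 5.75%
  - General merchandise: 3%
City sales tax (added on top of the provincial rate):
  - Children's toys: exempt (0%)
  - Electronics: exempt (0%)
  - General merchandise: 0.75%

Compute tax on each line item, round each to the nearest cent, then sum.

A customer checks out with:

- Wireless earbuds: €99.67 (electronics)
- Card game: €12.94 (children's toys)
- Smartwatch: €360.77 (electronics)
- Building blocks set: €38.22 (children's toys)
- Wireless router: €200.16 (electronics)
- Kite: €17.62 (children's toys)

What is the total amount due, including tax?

€770.28

Wireless earbuds €99.67: electronics → 5.75% + 0% city = 5.75% → €5.73
Card game €12.94: children's toys → 4.25% + 0% city = 4.25% → €0.55
Smartwatch €360.77: electronics → 5.75% + 0% city = 5.75% → €20.74
Building blocks set €38.22: children's toys → 4.25% + 0% city = 4.25% → €1.62
Wireless router €200.16: electronics → 5.75% + 0% city = 5.75% → €11.51
Kite €17.62: children's toys → 4.25% + 0% city = 4.25% → €0.75
Subtotal = €729.38; tax = €40.90; total due = €770.28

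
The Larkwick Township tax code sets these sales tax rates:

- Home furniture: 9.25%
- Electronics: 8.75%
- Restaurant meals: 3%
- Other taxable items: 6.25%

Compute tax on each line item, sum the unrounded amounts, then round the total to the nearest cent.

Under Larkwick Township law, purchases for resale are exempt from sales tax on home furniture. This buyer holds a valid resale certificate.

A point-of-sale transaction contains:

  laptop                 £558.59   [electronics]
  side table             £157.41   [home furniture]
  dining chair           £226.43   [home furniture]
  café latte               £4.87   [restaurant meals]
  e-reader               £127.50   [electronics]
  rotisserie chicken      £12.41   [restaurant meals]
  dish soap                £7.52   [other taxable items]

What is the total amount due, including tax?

£1155.75

Laptop £558.59: electronics → 8.75% → £48.876625
Side table £157.41: home furniture, buyer-exempt → 0% → £0.00
Dining chair £226.43: home furniture, buyer-exempt → 0% → £0.00
Café latte £4.87: restaurant meals → 3% → £0.1461
E-reader £127.50: electronics → 8.75% → £11.15625
Rotisserie chicken £12.41: restaurant meals → 3% → £0.3723
Dish soap £7.52: other taxable items → 6.25% → £0.47
Subtotal = £1094.73; unrounded tax = £61.021275 → £61.02; total due = £1155.75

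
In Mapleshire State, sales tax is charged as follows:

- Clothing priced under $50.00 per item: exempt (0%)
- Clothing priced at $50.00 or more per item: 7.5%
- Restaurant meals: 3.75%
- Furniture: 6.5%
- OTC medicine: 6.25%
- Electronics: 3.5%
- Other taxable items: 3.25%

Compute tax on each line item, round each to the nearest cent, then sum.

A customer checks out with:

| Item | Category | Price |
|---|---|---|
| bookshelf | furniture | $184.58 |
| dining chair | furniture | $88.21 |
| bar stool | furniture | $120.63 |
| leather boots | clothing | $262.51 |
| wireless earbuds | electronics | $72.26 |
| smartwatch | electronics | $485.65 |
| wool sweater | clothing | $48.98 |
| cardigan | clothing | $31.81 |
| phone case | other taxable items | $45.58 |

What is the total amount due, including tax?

Bookshelf $184.58: furniture → 6.5% → $12.00
Dining chair $88.21: furniture → 6.5% → $5.73
Bar stool $120.63: furniture → 6.5% → $7.84
Leather boots $262.51: clothing, $50.00 or more → 7.5% → $19.69
Wireless earbuds $72.26: electronics → 3.5% → $2.53
Smartwatch $485.65: electronics → 3.5% → $17.00
Wool sweater $48.98: clothing, under $50.00 → 0% → $0.00
Cardigan $31.81: clothing, under $50.00 → 0% → $0.00
Phone case $45.58: other taxable items → 3.25% → $1.48
Subtotal = $1340.21; tax = $66.27; total due = $1406.48

$1406.48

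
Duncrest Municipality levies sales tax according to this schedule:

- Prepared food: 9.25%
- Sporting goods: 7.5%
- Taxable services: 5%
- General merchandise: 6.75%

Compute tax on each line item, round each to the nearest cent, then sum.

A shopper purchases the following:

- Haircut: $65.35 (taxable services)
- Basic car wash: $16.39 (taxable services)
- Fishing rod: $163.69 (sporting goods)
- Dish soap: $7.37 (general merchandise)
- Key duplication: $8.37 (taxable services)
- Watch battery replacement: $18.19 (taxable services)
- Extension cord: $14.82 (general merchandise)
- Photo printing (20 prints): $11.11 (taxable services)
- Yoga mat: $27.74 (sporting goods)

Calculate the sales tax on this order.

$21.84

Haircut $65.35: taxable services → 5% → $3.27
Basic car wash $16.39: taxable services → 5% → $0.82
Fishing rod $163.69: sporting goods → 7.5% → $12.28
Dish soap $7.37: general merchandise → 6.75% → $0.50
Key duplication $8.37: taxable services → 5% → $0.42
Watch battery replacement $18.19: taxable services → 5% → $0.91
Extension cord $14.82: general merchandise → 6.75% → $1.00
Photo printing (20 prints) $11.11: taxable services → 5% → $0.56
Yoga mat $27.74: sporting goods → 7.5% → $2.08
Total tax = $3.27 + $0.82 + $12.28 + $0.50 + $0.42 + $0.91 + $1.00 + $0.56 + $2.08 = $21.84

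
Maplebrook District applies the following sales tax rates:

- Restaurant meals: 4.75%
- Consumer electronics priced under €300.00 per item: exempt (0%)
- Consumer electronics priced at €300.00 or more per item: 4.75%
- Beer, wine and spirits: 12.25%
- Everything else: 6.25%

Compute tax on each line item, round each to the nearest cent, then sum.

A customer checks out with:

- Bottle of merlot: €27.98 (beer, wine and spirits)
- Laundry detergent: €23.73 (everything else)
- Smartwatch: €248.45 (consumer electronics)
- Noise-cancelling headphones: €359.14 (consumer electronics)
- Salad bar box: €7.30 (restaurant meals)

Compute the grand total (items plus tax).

€688.92

Bottle of merlot €27.98: beer, wine and spirits → 12.25% → €3.43
Laundry detergent €23.73: everything else → 6.25% → €1.48
Smartwatch €248.45: consumer electronics, under €300.00 → 0% → €0.00
Noise-cancelling headphones €359.14: consumer electronics, €300.00 or more → 4.75% → €17.06
Salad bar box €7.30: restaurant meals → 4.75% → €0.35
Subtotal = €666.60; tax = €22.32; total due = €688.92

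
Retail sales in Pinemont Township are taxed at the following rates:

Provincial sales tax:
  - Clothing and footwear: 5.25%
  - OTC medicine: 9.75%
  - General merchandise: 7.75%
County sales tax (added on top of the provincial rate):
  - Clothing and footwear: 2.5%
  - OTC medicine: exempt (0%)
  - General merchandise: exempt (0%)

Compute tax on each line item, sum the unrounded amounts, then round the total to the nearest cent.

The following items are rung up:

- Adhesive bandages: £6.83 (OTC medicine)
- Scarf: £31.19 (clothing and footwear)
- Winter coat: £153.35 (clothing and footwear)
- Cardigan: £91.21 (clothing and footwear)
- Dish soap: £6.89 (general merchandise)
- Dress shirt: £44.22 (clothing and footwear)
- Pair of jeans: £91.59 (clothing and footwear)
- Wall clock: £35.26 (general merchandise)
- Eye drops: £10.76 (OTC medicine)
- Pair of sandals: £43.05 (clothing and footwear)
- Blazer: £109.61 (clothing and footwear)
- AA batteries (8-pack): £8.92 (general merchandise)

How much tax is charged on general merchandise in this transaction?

£3.96

Dish soap £6.89: general merchandise → 7.75% + 0% county = 7.75% → £0.533975
Wall clock £35.26: general merchandise → 7.75% + 0% county = 7.75% → £2.73265
AA batteries (8-pack) £8.92: general merchandise → 7.75% + 0% county = 7.75% → £0.6913
Tax on general merchandise: unrounded sum = £3.957925 → £3.96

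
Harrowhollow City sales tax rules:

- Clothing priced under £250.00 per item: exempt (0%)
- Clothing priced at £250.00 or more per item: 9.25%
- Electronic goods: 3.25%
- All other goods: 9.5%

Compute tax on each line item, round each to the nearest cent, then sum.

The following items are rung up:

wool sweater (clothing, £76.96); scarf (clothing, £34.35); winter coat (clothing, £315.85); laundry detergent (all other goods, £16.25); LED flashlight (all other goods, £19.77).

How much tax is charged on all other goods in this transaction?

Laundry detergent £16.25: all other goods → 9.5% → £1.54
LED flashlight £19.77: all other goods → 9.5% → £1.88
Tax on all other goods = £1.54 + £1.88 = £3.42

£3.42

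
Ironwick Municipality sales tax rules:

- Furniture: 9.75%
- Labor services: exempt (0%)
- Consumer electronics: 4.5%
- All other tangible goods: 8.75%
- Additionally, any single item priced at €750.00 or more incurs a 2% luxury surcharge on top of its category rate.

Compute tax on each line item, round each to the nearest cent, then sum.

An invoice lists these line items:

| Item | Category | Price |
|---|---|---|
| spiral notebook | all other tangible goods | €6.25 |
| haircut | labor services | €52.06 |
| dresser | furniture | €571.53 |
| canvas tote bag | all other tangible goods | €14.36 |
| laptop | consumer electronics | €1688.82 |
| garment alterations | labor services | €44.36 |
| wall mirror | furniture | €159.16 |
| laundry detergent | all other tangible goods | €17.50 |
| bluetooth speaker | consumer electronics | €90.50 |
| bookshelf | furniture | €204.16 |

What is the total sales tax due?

Spiral notebook €6.25: all other tangible goods → 8.75% → €0.55
Haircut €52.06: labor services → 0% → €0.00
Dresser €571.53: furniture → 9.75% → €55.72
Canvas tote bag €14.36: all other tangible goods → 8.75% → €1.26
Laptop €1688.82: consumer electronics → 4.5% + 2% surcharge = 6.5% → €109.77
Garment alterations €44.36: labor services → 0% → €0.00
Wall mirror €159.16: furniture → 9.75% → €15.52
Laundry detergent €17.50: all other tangible goods → 8.75% → €1.53
Bluetooth speaker €90.50: consumer electronics → 4.5% → €4.07
Bookshelf €204.16: furniture → 9.75% → €19.91
Total tax = €0.55 + €55.72 + €1.26 + €109.77 + €15.52 + €1.53 + €4.07 + €19.91 = €208.33

€208.33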